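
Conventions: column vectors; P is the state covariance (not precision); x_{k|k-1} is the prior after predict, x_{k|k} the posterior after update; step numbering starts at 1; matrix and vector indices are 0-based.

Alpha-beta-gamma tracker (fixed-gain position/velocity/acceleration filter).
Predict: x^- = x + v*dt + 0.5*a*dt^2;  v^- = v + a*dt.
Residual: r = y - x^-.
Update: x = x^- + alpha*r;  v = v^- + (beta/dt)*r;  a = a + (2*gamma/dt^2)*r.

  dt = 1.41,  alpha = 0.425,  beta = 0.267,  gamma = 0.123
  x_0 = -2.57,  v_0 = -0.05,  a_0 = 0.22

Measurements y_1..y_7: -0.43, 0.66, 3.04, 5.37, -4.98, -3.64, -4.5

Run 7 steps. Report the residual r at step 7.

step 1: x_pred=-2.4218  r=1.9918  x^+=-1.5753  v^+=0.6374  a^+=0.4665
step 2: x_pred=-0.2129  r=0.8729  x^+=0.1581  v^+=1.4604  a^+=0.5745
step 3: x_pred=2.7883  r=0.2517  x^+=2.8952  v^+=2.3180  a^+=0.6056
step 4: x_pred=6.7657  r=-1.3957  x^+=6.1725  v^+=2.9077  a^+=0.4329
step 5: x_pred=10.7027  r=-15.6827  x^+=4.0376  v^+=0.5484  a^+=-1.5076
step 6: x_pred=3.3122  r=-6.9522  x^+=0.3575  v^+=-2.8938  a^+=-2.3678
step 7: x_pred=-6.0765  r=1.5765  x^+=-5.4065  v^+=-5.9339  a^+=-2.1728

resid = 1.5765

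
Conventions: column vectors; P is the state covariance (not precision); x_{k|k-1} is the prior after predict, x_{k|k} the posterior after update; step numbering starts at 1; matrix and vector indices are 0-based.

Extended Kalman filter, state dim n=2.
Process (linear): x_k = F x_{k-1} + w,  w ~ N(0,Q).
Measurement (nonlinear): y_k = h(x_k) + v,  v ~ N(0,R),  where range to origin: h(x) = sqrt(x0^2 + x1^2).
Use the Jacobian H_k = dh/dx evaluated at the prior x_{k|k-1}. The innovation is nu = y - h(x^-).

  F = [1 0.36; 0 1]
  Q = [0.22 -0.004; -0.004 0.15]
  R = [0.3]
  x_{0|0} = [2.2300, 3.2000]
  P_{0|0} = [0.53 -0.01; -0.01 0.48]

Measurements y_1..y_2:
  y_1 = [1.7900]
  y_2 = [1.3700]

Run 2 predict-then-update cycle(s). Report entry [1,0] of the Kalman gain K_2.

step 1: x^-=[3.3820, 3.2000]  P^-=[0.8050 0.1588; 0.1588 0.6300]  H_jac=[0.7264 0.6873]  S=[1.1809]  K=[0.5876; 0.4643]  nu=[-2.8660]  x^+=[1.6980, 1.8692]  P^+=[0.3973 -0.1634; -0.1634 0.3754]
step 2: x^-=[2.3709, 1.8692]  P^-=[0.5483 -0.0323; -0.0323 0.5254]  H_jac=[0.7853 0.6191]  S=[0.8081]  K=[0.5081; 0.3711]  nu=[-1.6491]  x^+=[1.5330, 1.2571]  P^+=[0.3397 -0.1847; -0.1847 0.4141]

K[1,0] = 0.3711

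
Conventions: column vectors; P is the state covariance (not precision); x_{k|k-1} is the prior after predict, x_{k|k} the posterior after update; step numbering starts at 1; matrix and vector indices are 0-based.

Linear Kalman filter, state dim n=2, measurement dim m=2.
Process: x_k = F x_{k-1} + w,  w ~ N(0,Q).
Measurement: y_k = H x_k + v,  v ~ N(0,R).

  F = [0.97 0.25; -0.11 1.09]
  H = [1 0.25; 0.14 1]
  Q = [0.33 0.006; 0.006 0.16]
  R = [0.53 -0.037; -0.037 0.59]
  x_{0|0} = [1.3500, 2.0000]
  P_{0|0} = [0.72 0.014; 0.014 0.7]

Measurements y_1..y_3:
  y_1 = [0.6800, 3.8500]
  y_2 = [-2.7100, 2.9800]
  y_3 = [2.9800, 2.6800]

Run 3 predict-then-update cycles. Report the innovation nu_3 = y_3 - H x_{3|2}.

step 1: x^-=[1.8095, 2.0315]  P^-=[1.0580 0.1343; 0.1343 0.9970]  S=[1.7175 0.4994; 0.4994 1.6454]  K=[0.6423 -0.0233; 0.0481 0.6028]  nu=[-1.6374, 1.5652]  x^+=[0.7213, 2.8963]  P^+=[0.3634 -0.0884; -0.0884 0.3662]
step 2: x^-=[1.4237, 3.0776]  P^-=[0.6519 -0.0240; -0.0240 0.6207]  S=[1.2087 0.1846; 0.1846 1.2168]  K=[0.5384 -0.0264; 0.0318 0.5026]  nu=[-4.9031, -0.2969]  x^+=[-1.2084, 2.7726]  P^+=[0.3059 -0.0783; -0.0783 0.3063]
step 3: x^-=[-0.4790, 3.1551]  P^-=[0.5990 -0.0238; -0.0238 0.5464]  S=[1.1512 0.1588; 0.1588 1.1415]  K=[0.5178 -0.0195; 0.0330 0.4712]  nu=[2.6703, -0.4080]  x^+=[0.9116, 3.0508]  P^+=[0.2931 -0.0717; -0.0717 0.2868]

innov = [2.6703, -0.4080]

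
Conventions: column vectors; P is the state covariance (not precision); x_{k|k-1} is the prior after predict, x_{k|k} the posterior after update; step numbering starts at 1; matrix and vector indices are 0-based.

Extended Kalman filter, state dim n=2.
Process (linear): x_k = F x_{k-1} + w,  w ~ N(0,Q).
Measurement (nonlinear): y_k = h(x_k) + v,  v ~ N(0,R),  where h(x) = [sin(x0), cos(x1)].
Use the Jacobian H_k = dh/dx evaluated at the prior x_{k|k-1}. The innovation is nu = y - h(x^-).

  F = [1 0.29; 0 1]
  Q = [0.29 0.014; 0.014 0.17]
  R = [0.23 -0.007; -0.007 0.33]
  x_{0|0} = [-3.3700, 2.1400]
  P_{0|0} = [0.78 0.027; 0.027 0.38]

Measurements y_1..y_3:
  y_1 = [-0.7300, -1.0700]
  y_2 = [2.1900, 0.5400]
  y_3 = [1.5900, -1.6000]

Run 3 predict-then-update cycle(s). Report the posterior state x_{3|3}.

x_post = [-4.3181, 2.3209]

step 1: x^-=[-2.7494, 2.1400]  P^-=[1.1176 0.1512; 0.1512 0.5500]  H_jac=[-0.9241 0.0000; 0.0000 -0.8423]  S=[1.1843 0.1107; 0.1107 0.7202]  K=[-0.8679 -0.0434; -0.0587 -0.6342]  nu=[-0.3478, -0.5310]  x^+=[-2.4245, 2.4972]  P^+=[0.2157 0.0098; 0.0098 0.2480]
step 2: x^-=[-1.7003, 2.4972]  P^-=[0.5322 0.0957; 0.0957 0.4180]  H_jac=[-0.1291 0.0000; 0.0000 -0.6007]  S=[0.2389 0.0004; 0.0004 0.4808]  K=[-0.2875 -0.1193; -0.0508 -0.5221]  nu=[3.1816, 1.3395]  x^+=[-2.7748, 1.6361]  P^+=[0.5056 0.0622; 0.0622 0.2862]
step 3: x^-=[-2.3003, 1.6361]  P^-=[0.8558 0.1592; 0.1592 0.4562]  H_jac=[-0.6665 0.0000; 0.0000 -0.9979]  S=[0.6102 0.0989; 0.0989 0.7843]  K=[-0.9208 -0.0865; -0.0815 -0.5702]  nu=[2.3355, -1.5347]  x^+=[-4.3181, 2.3209]  P^+=[0.3168 0.0221; 0.0221 0.1880]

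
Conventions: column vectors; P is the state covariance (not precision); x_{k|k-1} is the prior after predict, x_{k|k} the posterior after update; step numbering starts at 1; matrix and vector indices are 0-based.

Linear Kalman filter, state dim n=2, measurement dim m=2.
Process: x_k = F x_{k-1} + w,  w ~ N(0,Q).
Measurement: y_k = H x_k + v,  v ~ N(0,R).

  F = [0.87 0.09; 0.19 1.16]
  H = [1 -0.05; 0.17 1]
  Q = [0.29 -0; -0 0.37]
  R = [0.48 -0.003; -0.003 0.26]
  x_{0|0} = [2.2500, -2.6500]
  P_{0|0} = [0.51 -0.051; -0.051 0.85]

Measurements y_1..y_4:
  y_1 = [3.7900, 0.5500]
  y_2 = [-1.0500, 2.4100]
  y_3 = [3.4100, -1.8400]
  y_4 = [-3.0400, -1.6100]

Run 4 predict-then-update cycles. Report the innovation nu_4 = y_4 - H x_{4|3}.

step 1: x^-=[1.7190, -2.6465]  P^-=[0.6749 0.1207; 0.1207 1.5097]  S=[1.1466 0.1559; 0.1559 1.8302]  K=[0.5725 0.0799; -0.0751 0.8425]  nu=[1.9387, 2.9043]  x^+=[3.0608, -0.3454]  P^+=[0.2732 -0.0274; -0.0274 0.2239]
step 2: x^-=[2.6318, 0.1809]  P^-=[0.4943 0.0404; 0.0404 0.6691]  S=[0.9719 0.0877; 0.0877 0.9571]  K=[0.4989 0.0843; -0.0570 0.7115]  nu=[-3.6728, 1.7817]  x^+=[0.9498, 1.6579]  P^+=[0.2382 -0.0201; -0.0201 0.1886]
step 3: x^-=[0.9755, 2.1036]  P^-=[0.4687 0.0385; 0.0385 0.6235]  S=[0.9464 0.0836; 0.0836 0.9101]  K=[0.4857 0.0852; -0.0539 0.6972]  nu=[2.5397, -4.1094]  x^+=[1.8589, -0.8985]  P^+=[0.2319 -0.0187; -0.0187 0.1846]
step 4: x^-=[1.5364, -0.6890]  P^-=[0.4641 0.0384; 0.0384 0.6185]  S=[0.9418 0.0830; 0.0830 0.9050]  K=[0.4832 0.0853; -0.0534 0.6956]  nu=[-4.6109, -1.1822]  x^+=[-0.7925, -1.2651]  P^+=[0.2308 -0.0185; -0.0185 0.1842]

innov = [-4.6109, -1.1822]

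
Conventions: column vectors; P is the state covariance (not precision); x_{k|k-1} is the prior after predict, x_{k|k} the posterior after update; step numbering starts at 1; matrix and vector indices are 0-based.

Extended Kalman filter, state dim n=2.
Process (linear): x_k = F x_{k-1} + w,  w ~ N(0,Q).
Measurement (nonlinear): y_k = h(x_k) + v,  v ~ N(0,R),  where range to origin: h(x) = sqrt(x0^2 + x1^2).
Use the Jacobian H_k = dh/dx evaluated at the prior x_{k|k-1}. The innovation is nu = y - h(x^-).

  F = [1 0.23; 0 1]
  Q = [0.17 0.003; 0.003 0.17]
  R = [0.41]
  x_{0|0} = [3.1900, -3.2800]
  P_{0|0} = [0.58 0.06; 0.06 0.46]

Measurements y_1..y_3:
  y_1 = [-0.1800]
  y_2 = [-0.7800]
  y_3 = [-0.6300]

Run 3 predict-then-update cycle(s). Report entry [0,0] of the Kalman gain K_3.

K[0,0] = 0.8168

step 1: x^-=[2.4356, -3.2800]  P^-=[0.8019 0.1688; 0.1688 0.6300]  H_jac=[0.5962 -0.8029]  S=[0.9395]  K=[0.3646; -0.4312]  nu=[-4.2654]  x^+=[0.8803, -1.4405]  P^+=[0.6770 0.3165; 0.3165 0.4553]
step 2: x^-=[0.5490, -1.4405]  P^-=[1.0167 0.4242; 0.4242 0.6253]  H_jac=[0.3561 -0.9344]  S=[0.8026]  K=[-0.0428; -0.5398]  nu=[-2.3216]  x^+=[0.6484, -0.1874]  P^+=[1.0152 0.4057; 0.4057 0.3915]
step 3: x^-=[0.6053, -0.1874]  P^-=[1.3926 0.4987; 0.4987 0.5615]  H_jac=[0.9552 -0.2958]  S=[1.4480]  K=[0.8168; 0.2143]  nu=[-1.2636]  x^+=[-0.4269, -0.4583]  P^+=[0.4265 0.2453; 0.2453 0.4949]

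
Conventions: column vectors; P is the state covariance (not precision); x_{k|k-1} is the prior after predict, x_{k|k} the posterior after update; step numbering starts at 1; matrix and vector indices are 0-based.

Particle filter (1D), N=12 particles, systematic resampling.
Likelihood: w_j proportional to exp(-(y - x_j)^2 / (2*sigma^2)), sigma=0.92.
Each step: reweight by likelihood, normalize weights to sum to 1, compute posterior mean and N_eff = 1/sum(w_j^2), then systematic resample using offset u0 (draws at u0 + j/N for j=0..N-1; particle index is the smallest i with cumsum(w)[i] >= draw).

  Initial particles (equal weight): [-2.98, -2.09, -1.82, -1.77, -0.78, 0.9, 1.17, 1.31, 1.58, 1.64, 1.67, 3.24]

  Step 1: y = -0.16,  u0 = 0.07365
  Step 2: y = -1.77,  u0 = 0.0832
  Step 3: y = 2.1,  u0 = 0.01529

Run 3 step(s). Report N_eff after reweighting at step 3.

N_eff = 1.0862

step 1: w=[0.0031, 0.0378, 0.0670, 0.0738, 0.2721, 0.1758, 0.1201, 0.0953, 0.0571, 0.0504, 0.0472, 0.0004]  mean=0.1231  Neff=6.7651  idx=[2, 3, 4, 4, 4, 5, 5, 6, 6, 7, 9, 10]
step 2: w=[0.2679, 0.2683, 0.1504, 0.1504, 0.1504, 0.0040, 0.0040, 0.0016, 0.0016, 0.0010, 0.0003, 0.0002]  mean=-1.3012  Neff=4.7256  idx=[0, 0, 0, 1, 1, 1, 2, 2, 3, 3, 4, 11]
step 3: w=[0.0001, 0.0001, 0.0001, 0.0002, 0.0002, 0.0002, 0.0080, 0.0080, 0.0080, 0.0080, 0.0080, 0.9593]  mean=1.5695  Neff=1.0862  idx=[7, 11, 11, 11, 11, 11, 11, 11, 11, 11, 11, 11]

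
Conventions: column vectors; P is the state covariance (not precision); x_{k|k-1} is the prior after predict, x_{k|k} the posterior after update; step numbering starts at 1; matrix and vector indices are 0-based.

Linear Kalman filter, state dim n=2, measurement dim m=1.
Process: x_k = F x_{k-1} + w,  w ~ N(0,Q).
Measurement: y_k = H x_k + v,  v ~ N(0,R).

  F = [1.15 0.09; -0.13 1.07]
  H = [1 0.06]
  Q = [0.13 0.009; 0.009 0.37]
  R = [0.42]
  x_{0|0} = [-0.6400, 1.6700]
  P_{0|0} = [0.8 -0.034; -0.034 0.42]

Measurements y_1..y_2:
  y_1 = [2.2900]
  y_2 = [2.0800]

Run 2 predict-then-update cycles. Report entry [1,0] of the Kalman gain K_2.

step 1: x^-=[-0.5857, 1.8701]  P^-=[1.1844 -0.1116; -0.1116 0.8738]  S=[1.5941]  K=[0.7388; -0.0371]  nu=[2.7635]  x^+=[1.4559, 1.7675]  P^+=[0.3144 -0.0679; -0.0679 0.8716]
step 2: x^-=[1.8333, 1.7020]  P^-=[0.5387 -0.0368; -0.0368 1.3921]  S=[0.9593]  K=[0.5593; 0.0487]  nu=[0.1446]  x^+=[1.9142, 1.7090]  P^+=[0.2387 -0.0629; -0.0629 1.3899]

K[1,0] = 0.0487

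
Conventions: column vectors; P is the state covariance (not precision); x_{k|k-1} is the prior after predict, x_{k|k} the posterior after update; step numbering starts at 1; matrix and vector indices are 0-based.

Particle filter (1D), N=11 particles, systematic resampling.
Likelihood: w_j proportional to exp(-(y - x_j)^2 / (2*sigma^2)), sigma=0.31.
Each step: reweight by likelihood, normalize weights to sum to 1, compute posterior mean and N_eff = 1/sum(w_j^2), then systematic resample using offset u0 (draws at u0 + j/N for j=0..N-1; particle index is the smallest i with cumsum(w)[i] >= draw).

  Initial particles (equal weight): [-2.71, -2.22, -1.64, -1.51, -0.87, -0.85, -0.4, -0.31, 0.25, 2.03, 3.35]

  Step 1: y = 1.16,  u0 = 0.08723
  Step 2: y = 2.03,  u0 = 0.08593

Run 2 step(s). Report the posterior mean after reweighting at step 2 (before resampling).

post_mean = 2.0300

step 1: w=[0.0000, 0.0000, 0.0000, 0.0000, 0.0000, 0.0000, 0.0001, 0.0004, 0.4082, 0.5913, 0.0000]  mean=1.3022  Neff=1.9370  idx=[8, 8, 8, 8, 9, 9, 9, 9, 9, 9, 9]
step 2: w=[0.0000, 0.0000, 0.0000, 0.0000, 0.1429, 0.1429, 0.1429, 0.1429, 0.1429, 0.1429, 0.1429]  mean=2.0300  Neff=7.0000  idx=[4, 5, 5, 6, 7, 7, 8, 9, 9, 10, 10]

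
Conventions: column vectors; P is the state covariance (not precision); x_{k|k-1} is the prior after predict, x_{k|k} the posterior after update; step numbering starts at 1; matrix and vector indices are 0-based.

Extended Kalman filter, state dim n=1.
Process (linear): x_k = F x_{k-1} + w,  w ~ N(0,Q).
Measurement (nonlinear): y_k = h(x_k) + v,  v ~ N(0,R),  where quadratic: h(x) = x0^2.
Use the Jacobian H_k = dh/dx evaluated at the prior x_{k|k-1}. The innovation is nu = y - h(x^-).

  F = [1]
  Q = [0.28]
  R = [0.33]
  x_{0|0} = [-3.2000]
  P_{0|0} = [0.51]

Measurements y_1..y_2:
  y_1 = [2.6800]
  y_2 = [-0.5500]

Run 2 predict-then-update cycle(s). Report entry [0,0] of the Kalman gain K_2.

step 1: x^-=[-3.2000]  P^-=[0.7900]  H_jac=[-6.4000]  S=[32.6884]  K=[-0.1547]  nu=[-7.5600]  x^+=[-2.0307]  P^+=[0.0080]
step 2: x^-=[-2.0307]  P^-=[0.2880]  H_jac=[-4.0614]  S=[5.0800]  K=[-0.2302]  nu=[-4.6736]  x^+=[-0.9547]  P^+=[0.0187]

K[0,0] = -0.2302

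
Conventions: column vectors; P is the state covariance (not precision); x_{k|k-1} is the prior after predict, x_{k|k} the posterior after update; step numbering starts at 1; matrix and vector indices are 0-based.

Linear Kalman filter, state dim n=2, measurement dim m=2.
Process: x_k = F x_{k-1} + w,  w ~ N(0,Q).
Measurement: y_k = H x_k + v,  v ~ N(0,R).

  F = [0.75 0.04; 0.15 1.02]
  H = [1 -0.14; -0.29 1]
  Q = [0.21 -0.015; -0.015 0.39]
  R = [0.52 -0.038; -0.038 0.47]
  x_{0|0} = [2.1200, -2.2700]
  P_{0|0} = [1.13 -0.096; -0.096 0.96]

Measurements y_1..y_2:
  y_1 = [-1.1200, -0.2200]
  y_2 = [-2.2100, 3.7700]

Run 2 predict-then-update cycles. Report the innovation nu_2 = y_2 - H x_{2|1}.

step 1: x^-=[1.4992, -1.9974]  P^-=[0.8414 0.0773; 0.0773 1.3848]  S=[1.3669 -0.3955; -0.3955 1.8808]  K=[0.6197 0.0417; 0.1323 0.7522]  nu=[-2.8988, 2.2122]  x^+=[-0.2050, -0.7170]  P^+=[0.3336 0.0928; 0.0928 0.3754]
step 2: x^-=[-0.1825, -0.7621]  P^-=[0.4038 0.1094; 0.1094 0.8165]  S=[0.9092 -0.1556; -0.1556 1.2570]  K=[0.4355 0.0478; 0.1036 0.6371]  nu=[-2.1342, 4.4791]  x^+=[-0.8980, 1.8706]  P^+=[0.2350 0.0741; 0.0741 0.3170]

innov = [-2.1342, 4.4791]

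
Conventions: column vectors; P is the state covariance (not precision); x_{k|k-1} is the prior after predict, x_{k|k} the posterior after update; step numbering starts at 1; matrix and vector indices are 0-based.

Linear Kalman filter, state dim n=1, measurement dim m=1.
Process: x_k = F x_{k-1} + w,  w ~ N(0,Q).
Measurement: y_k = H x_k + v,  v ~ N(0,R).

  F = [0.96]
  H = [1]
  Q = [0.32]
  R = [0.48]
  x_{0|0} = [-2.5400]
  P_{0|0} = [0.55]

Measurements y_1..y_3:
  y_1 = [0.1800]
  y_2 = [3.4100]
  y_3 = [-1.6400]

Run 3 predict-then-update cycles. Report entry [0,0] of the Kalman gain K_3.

step 1: x^-=[-2.4384]  P^-=[0.8269]  S=[1.3069]  K=[0.6327]  nu=[2.6184]  x^+=[-0.7817]  P^+=[0.3037]
step 2: x^-=[-0.7504]  P^-=[0.5999]  S=[1.0799]  K=[0.5555]  nu=[4.1604]  x^+=[1.5607]  P^+=[0.2666]
step 3: x^-=[1.4983]  P^-=[0.5657]  S=[1.0457]  K=[0.5410]  nu=[-3.1383]  x^+=[-0.1995]  P^+=[0.2597]

K[0,0] = 0.5410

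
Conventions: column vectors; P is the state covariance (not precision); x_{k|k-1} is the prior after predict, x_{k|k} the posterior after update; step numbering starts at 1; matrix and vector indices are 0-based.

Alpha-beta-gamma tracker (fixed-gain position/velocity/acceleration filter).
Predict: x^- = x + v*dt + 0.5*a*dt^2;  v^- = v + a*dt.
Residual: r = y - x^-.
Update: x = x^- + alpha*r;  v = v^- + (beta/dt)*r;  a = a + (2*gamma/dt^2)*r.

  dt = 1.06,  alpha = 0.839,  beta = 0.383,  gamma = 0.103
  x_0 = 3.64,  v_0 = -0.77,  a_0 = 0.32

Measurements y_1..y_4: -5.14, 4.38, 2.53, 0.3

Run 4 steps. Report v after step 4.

step 1: x_pred=3.0036  r=-8.1436  x^+=-3.8289  v^+=-3.3732  a^+=-1.1730
step 2: x_pred=-8.0635  r=12.4435  x^+=2.3766  v^+=-0.1206  a^+=1.1084
step 3: x_pred=2.8715  r=-0.3415  x^+=2.5850  v^+=0.9309  a^+=1.0457
step 4: x_pred=4.1592  r=-3.8592  x^+=0.9213  v^+=0.6450  a^+=0.3382

v_post = 0.6450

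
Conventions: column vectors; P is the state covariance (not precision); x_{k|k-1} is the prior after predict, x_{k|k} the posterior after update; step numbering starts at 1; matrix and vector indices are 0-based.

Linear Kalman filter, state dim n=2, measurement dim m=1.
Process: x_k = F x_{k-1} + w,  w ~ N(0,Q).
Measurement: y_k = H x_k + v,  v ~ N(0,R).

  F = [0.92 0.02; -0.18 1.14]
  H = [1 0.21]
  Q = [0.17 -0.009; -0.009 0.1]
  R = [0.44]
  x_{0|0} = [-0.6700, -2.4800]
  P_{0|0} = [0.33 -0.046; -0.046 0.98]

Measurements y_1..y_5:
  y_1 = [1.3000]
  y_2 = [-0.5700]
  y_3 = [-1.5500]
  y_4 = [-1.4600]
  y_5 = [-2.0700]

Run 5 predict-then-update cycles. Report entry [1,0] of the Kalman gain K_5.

K[1,0] = 0.6049

step 1: x^-=[-0.6660, -2.7066]  P^-=[0.4480 -0.0894; -0.0894 1.4032]  S=[0.9124]  K=[0.4705; 0.2250]  nu=[2.5344]  x^+=[0.5264, -2.1363]  P^+=[0.2461 -0.1860; -0.1860 1.3570]
step 2: x^-=[0.4415, -2.5302]  P^-=[0.3720 -0.2132; -0.2132 1.9478]  S=[0.8083]  K=[0.4048; 0.2423]  nu=[-0.4802]  x^+=[0.2472, -2.6465]  P^+=[0.2395 -0.2925; -0.2925 1.9004]
step 3: x^-=[0.1745, -3.0615]  P^-=[0.3627 -0.3110; -0.3110 2.6975]  S=[0.7911]  K=[0.3760; 0.3229]  nu=[-1.0815]  x^+=[-0.2322, -3.4108]  P^+=[0.2509 -0.4071; -0.4071 2.6150]
step 4: x^-=[-0.2818, -3.8465]  P^-=[0.3684 -0.4164; -0.4164 3.6737]  S=[0.7956]  K=[0.3532; 0.4463]  nu=[-0.3704]  x^+=[-0.4126, -4.0119]  P^+=[0.2692 -0.5418; -0.5418 3.5152]
step 5: x^-=[-0.4599, -4.4992]  P^-=[0.3793 -0.5397; -0.5397 4.8994]  S=[0.8087]  K=[0.3289; 0.6049]  nu=[-0.6653]  x^+=[-0.6787, -4.9017]  P^+=[0.2918 -0.7006; -0.7006 4.6035]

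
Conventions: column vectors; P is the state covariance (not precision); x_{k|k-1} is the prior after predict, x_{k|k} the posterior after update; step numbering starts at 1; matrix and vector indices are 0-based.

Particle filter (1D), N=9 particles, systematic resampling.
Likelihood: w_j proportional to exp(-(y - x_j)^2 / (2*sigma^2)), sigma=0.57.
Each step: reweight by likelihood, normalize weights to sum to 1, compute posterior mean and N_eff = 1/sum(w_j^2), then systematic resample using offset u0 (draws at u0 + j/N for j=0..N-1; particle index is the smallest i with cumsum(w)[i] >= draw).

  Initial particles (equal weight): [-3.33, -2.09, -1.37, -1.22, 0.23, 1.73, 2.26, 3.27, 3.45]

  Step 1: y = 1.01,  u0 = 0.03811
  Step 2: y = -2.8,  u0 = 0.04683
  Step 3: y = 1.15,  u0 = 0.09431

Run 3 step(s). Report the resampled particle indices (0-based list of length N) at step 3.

step 1: w=[0.0000, 0.0000, 0.0002, 0.0005, 0.4199, 0.4822, 0.0967, 0.0004, 0.0001]  mean=1.1502  Neff=2.3913  idx=[4, 4, 4, 4, 5, 5, 5, 5, 6]
step 2: w=[0.2500, 0.2500, 0.2500, 0.2500, 0.0000, 0.0000, 0.0000, 0.0000, 0.0000]  mean=0.2300  Neff=4.0000  idx=[0, 0, 1, 1, 1, 2, 2, 3, 3]
step 3: w=[0.1111, 0.1111, 0.1111, 0.1111, 0.1111, 0.1111, 0.1111, 0.1111, 0.1111]  mean=0.2300  Neff=9.0000  idx=[0, 1, 2, 3, 4, 5, 6, 7, 8]

resampled_idx = [0, 1, 2, 3, 4, 5, 6, 7, 8]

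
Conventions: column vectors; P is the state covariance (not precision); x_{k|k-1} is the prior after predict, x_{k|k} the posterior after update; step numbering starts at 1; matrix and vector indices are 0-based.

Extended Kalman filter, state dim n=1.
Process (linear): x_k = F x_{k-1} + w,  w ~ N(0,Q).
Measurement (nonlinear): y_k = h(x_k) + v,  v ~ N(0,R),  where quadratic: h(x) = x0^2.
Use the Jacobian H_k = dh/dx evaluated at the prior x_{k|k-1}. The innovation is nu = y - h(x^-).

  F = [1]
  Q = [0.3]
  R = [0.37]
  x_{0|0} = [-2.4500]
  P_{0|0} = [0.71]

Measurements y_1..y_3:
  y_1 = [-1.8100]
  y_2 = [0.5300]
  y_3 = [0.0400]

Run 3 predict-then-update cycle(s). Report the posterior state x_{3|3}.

step 1: x^-=[-2.4500]  P^-=[1.0100]  H_jac=[-4.9000]  S=[24.6201]  K=[-0.2010]  nu=[-7.8125]  x^+=[-0.8796]  P^+=[0.0152]
step 2: x^-=[-0.8796]  P^-=[0.3152]  H_jac=[-1.7591]  S=[1.3454]  K=[-0.4121]  nu=[-0.2436]  x^+=[-0.7792]  P^+=[0.0867]
step 3: x^-=[-0.7792]  P^-=[0.3867]  H_jac=[-1.5583]  S=[1.3090]  K=[-0.4603]  nu=[-0.5671]  x^+=[-0.5181]  P^+=[0.1093]

x_post = [-0.5181]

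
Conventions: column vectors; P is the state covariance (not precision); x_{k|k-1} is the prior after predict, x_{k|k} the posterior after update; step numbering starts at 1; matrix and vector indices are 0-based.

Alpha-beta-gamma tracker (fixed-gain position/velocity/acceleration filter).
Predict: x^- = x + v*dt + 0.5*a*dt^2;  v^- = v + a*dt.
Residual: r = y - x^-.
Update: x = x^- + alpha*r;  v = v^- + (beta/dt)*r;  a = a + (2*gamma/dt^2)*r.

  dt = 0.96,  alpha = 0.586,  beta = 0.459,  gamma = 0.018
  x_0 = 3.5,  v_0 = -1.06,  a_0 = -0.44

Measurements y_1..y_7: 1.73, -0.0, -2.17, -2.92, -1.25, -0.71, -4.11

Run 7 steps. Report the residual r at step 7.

resid = -3.1043

step 1: x_pred=2.2796  r=-0.5496  x^+=1.9576  v^+=-1.7452  a^+=-0.4615
step 2: x_pred=0.0695  r=-0.0695  x^+=0.0288  v^+=-2.2214  a^+=-0.4642
step 3: x_pred=-2.3177  r=0.1477  x^+=-2.2312  v^+=-2.5964  a^+=-0.4584
step 4: x_pred=-4.9350  r=2.0150  x^+=-3.7542  v^+=-2.0731  a^+=-0.3797
step 5: x_pred=-5.9194  r=4.6694  x^+=-3.1831  v^+=-0.2051  a^+=-0.1973
step 6: x_pred=-3.4709  r=2.7609  x^+=-1.8530  v^+=0.9256  a^+=-0.0895
step 7: x_pred=-1.0057  r=-3.1043  x^+=-2.8248  v^+=-0.6446  a^+=-0.2107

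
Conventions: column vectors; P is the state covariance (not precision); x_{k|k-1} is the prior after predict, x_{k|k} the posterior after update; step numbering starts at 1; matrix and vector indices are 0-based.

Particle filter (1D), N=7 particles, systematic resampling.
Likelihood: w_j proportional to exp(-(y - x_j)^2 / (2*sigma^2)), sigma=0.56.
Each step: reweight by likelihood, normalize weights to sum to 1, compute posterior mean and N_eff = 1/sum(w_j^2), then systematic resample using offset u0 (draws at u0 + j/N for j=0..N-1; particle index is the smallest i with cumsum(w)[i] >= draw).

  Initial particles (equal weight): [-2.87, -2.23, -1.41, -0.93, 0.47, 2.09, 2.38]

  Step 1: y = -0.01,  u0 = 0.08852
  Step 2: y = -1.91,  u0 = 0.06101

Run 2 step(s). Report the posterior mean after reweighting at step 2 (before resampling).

post_mean = -0.9281

step 1: w=[0.0000, 0.0004, 0.0441, 0.2601, 0.6945, 0.0009, 0.0001]  mean=0.0236  Neff=1.8120  idx=[3, 3, 4, 4, 4, 4, 4]
step 2: w=[0.4993, 0.4993, 0.0003, 0.0003, 0.0003, 0.0003, 0.0003]  mean=-0.9281  Neff=2.0055  idx=[0, 0, 0, 0, 1, 1, 1]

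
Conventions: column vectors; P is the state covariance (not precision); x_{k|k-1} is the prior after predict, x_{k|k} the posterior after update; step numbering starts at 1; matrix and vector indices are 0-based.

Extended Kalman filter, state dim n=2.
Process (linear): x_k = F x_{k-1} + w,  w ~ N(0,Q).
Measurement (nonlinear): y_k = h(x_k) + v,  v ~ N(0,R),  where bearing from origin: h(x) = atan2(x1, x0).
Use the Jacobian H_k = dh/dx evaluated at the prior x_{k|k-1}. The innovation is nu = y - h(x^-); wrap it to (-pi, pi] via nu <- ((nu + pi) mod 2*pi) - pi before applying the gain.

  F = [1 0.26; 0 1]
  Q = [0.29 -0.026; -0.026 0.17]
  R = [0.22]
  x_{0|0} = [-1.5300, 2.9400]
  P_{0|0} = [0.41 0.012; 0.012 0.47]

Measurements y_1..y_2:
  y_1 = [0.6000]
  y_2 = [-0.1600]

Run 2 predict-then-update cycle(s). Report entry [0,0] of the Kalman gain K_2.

step 1: x^-=[-0.7656, 2.9400]  P^-=[0.7380 0.1082; 0.1082 0.6400]  H_jac=[-0.3185 -0.0829]  S=[0.3050]  K=[-0.8002; -0.2871]  nu=[-1.2255]  x^+=[0.2151, 3.2918]  P^+=[0.5427 0.0381; 0.0381 0.6149]
step 2: x^-=[1.0709, 3.2918]  P^-=[0.8941 0.1720; 0.1720 0.7849]  H_jac=[-0.2747 0.0894]  S=[0.2853]  K=[-0.8071; 0.0802]  nu=[-1.4163]  x^+=[2.2139, 3.1782]  P^+=[0.7083 0.1905; 0.1905 0.7830]

K[0,0] = -0.8071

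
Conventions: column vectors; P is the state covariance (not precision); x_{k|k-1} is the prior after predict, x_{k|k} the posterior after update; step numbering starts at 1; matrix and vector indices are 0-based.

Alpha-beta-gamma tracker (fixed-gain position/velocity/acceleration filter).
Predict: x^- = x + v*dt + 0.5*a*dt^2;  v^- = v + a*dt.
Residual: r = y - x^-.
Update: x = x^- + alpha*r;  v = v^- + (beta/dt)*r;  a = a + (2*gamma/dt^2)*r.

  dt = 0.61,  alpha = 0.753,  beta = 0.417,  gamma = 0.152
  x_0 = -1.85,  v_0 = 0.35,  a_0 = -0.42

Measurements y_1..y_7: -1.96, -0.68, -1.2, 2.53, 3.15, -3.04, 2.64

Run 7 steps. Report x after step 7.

x_post = 1.3959

step 1: x_pred=-1.7146  r=-0.2454  x^+=-1.8994  v^+=-0.0739  a^+=-0.6205
step 2: x_pred=-2.0599  r=1.3799  x^+=-1.0208  v^+=0.4909  a^+=0.5069
step 3: x_pred=-0.6271  r=-0.5729  x^+=-1.0585  v^+=0.4085  a^+=0.0388
step 4: x_pred=-0.8021  r=3.3321  x^+=1.7070  v^+=2.7100  a^+=2.7611
step 5: x_pred=3.8738  r=-0.7238  x^+=3.3288  v^+=3.8995  a^+=2.1698
step 6: x_pred=6.1112  r=-9.1512  x^+=-0.7797  v^+=-1.0327  a^+=-5.3066
step 7: x_pred=-2.3969  r=5.0369  x^+=1.3959  v^+=-0.8265  a^+=-1.1915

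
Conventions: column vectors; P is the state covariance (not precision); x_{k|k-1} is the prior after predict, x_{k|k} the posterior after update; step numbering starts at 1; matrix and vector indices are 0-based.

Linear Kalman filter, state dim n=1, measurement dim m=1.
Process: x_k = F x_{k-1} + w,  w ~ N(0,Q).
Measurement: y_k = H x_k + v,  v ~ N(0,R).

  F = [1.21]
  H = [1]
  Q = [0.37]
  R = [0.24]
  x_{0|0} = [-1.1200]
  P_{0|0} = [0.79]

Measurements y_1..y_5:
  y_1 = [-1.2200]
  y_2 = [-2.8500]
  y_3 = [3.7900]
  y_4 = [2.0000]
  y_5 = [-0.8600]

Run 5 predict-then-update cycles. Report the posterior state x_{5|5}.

step 1: x^-=[-1.3552]  P^-=[1.5266]  S=[1.7666]  K=[0.8641]  nu=[0.1352]  x^+=[-1.2384]  P^+=[0.2074]
step 2: x^-=[-1.4984]  P^-=[0.6736]  S=[0.9136]  K=[0.7373]  nu=[-1.3516]  x^+=[-2.4950]  P^+=[0.1770]
step 3: x^-=[-3.0189]  P^-=[0.6291]  S=[0.8691]  K=[0.7238]  nu=[6.8089]  x^+=[1.9097]  P^+=[0.1737]
step 4: x^-=[2.3107]  P^-=[0.6243]  S=[0.8643]  K=[0.7223]  nu=[-0.3107]  x^+=[2.0863]  P^+=[0.1734]
step 5: x^-=[2.5244]  P^-=[0.6238]  S=[0.8638]  K=[0.7222]  nu=[-3.3844]  x^+=[0.0803]  P^+=[0.1733]

x_post = [0.0803]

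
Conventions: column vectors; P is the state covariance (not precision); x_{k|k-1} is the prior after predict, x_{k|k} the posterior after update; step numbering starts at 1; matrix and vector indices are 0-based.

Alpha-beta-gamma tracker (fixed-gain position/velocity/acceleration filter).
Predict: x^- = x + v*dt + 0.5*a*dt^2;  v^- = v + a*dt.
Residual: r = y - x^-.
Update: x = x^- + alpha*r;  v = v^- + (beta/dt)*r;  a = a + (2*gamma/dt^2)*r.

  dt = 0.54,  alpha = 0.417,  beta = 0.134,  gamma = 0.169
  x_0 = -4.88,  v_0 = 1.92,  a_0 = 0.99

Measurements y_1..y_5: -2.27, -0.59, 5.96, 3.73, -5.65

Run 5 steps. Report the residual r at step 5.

resid = -18.1705

step 1: x_pred=-3.6989  r=1.4289  x^+=-3.1030  v^+=2.8092  a^+=2.6462
step 2: x_pred=-1.2003  r=0.6103  x^+=-0.9458  v^+=4.3896  a^+=3.3536
step 3: x_pred=1.9135  r=4.0465  x^+=3.6009  v^+=7.2046  a^+=8.0439
step 4: x_pred=8.6642  r=-4.9342  x^+=6.6066  v^+=10.3239  a^+=2.3246
step 5: x_pred=12.5205  r=-18.1705  x^+=4.9434  v^+=7.0702  a^+=-18.7372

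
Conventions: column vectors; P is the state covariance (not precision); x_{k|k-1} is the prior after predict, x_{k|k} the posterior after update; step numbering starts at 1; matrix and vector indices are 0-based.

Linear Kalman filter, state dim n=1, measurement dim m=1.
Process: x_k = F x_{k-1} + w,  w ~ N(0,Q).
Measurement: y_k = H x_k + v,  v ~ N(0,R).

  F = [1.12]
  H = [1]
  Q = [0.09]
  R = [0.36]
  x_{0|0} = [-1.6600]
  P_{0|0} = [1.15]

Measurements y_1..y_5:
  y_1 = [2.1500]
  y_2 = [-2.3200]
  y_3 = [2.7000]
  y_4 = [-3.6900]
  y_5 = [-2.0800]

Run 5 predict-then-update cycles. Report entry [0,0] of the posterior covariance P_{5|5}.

P_post[0,0] = 0.1633

step 1: x^-=[-1.8592]  P^-=[1.5326]  S=[1.8926]  K=[0.8098]  nu=[4.0092]  x^+=[1.3874]  P^+=[0.2915]
step 2: x^-=[1.5539]  P^-=[0.4557]  S=[0.8157]  K=[0.5587]  nu=[-3.8739]  x^+=[-0.6103]  P^+=[0.2011]
step 3: x^-=[-0.6835]  P^-=[0.3423]  S=[0.7023]  K=[0.4874]  nu=[3.3835]  x^+=[0.9656]  P^+=[0.1755]
step 4: x^-=[1.0814]  P^-=[0.3101]  S=[0.6701]  K=[0.4628]  nu=[-4.7714]  x^+=[-1.1266]  P^+=[0.1666]
step 5: x^-=[-1.2618]  P^-=[0.2990]  S=[0.6590]  K=[0.4537]  nu=[-0.8182]  x^+=[-1.6330]  P^+=[0.1633]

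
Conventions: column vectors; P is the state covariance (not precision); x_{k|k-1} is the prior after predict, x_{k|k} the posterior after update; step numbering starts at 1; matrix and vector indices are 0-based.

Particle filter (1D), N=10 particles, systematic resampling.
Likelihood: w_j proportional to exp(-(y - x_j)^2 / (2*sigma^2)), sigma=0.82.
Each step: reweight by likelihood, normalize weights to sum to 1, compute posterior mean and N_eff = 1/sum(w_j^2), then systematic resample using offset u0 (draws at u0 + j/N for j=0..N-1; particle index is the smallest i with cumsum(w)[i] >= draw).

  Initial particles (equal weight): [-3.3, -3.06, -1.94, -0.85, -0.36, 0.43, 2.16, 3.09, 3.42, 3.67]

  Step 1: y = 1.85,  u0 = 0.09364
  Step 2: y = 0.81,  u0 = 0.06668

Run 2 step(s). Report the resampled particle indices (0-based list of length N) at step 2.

step 1: w=[0.0000, 0.0000, 0.0000, 0.0025, 0.0151, 0.1276, 0.5323, 0.1822, 0.0914, 0.0487]  mean=2.2516  Neff=2.9085  idx=[5, 6, 6, 6, 6, 6, 7, 7, 8, 9]
step 2: w=[0.4013, 0.1152, 0.1152, 0.1152, 0.1152, 0.1152, 0.0094, 0.0094, 0.0028, 0.0010]  mean=1.4882  Neff=4.3933  idx=[0, 0, 0, 0, 1, 2, 3, 4, 5, 5]

resampled_idx = [0, 0, 0, 0, 1, 2, 3, 4, 5, 5]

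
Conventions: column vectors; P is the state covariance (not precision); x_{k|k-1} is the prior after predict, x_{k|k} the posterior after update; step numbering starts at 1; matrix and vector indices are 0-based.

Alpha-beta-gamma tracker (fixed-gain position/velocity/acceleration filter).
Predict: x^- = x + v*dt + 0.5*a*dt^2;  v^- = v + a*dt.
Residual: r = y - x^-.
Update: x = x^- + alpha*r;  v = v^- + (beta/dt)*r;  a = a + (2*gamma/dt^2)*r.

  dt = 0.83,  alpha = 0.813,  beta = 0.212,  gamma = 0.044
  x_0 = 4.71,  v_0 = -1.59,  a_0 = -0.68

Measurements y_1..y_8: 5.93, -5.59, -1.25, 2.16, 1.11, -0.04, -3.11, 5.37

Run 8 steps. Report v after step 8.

v_post = 1.4781

step 1: x_pred=3.1561  r=2.7739  x^+=5.4113  v^+=-1.4459  a^+=-0.3257
step 2: x_pred=4.0990  r=-9.6890  x^+=-3.7782  v^+=-4.1910  a^+=-1.5633
step 3: x_pred=-7.7951  r=6.5451  x^+=-2.4739  v^+=-3.8168  a^+=-0.7273
step 4: x_pred=-5.8924  r=8.0524  x^+=0.6542  v^+=-2.3636  a^+=0.3013
step 5: x_pred=-1.2038  r=2.3138  x^+=0.6773  v^+=-1.5225  a^+=0.5969
step 6: x_pred=-0.3808  r=0.3408  x^+=-0.1037  v^+=-0.9400  a^+=0.6404
step 7: x_pred=-0.6634  r=-2.4466  x^+=-2.6525  v^+=-1.0334  a^+=0.3279
step 8: x_pred=-3.3973  r=8.7673  x^+=3.7305  v^+=1.4781  a^+=1.4478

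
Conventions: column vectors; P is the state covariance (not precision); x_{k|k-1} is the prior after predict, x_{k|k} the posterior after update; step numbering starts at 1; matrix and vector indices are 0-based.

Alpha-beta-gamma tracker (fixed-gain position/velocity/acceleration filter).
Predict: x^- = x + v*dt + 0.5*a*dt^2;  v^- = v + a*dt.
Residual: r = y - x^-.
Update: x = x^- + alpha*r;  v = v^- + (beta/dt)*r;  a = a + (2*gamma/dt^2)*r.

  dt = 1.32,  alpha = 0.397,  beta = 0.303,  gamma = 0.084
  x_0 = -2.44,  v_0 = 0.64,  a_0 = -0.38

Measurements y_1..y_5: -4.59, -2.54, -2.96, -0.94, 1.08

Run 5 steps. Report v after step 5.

v_post = 1.2083

step 1: x_pred=-1.9263  r=-2.6637  x^+=-2.9838  v^+=-0.4731  a^+=-0.6368
step 2: x_pred=-4.1630  r=1.6230  x^+=-3.5187  v^+=-0.9411  a^+=-0.4803
step 3: x_pred=-5.1794  r=2.2194  x^+=-4.2983  v^+=-1.0657  a^+=-0.2664
step 4: x_pred=-5.9371  r=4.9971  x^+=-3.9533  v^+=-0.2702  a^+=0.2155
step 5: x_pred=-4.1223  r=5.2023  x^+=-2.0570  v^+=1.2083  a^+=0.7171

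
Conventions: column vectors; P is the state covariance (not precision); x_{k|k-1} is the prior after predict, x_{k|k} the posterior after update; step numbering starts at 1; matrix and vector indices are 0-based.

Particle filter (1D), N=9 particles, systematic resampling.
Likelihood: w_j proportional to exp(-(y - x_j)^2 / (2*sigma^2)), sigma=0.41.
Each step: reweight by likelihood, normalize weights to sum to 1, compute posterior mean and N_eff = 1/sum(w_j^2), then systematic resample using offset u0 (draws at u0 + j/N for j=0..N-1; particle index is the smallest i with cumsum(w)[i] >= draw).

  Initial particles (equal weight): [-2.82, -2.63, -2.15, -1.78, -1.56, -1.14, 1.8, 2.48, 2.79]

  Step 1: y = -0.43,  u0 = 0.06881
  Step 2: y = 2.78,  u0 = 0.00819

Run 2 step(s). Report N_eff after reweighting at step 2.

N_eff = 8.0001

step 1: w=[0.0000, 0.0000, 0.0006, 0.0177, 0.0896, 0.8921, 0.0000, 0.0000, 0.0000]  mean=-1.1895  Neff=1.2434  idx=[4, 5, 5, 5, 5, 5, 5, 5, 5]
step 2: w=[0.0000, 0.1250, 0.1250, 0.1250, 0.1250, 0.1250, 0.1250, 0.1250, 0.1250]  mean=-1.1400  Neff=8.0001  idx=[1, 1, 2, 3, 4, 5, 6, 7, 8]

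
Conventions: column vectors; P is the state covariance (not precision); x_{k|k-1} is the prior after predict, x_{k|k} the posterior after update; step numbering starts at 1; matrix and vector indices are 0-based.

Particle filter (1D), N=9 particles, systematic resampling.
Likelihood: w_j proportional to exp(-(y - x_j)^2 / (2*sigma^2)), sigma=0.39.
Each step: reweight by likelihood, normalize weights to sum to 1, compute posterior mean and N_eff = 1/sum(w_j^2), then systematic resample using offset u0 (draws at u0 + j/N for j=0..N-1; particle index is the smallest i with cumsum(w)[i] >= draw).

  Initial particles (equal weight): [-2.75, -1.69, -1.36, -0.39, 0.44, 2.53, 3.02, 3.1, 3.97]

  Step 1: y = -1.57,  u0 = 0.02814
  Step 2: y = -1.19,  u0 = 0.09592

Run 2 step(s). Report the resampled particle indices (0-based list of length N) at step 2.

step 1: w=[0.0056, 0.5185, 0.4703, 0.0056, 0.0000, 0.0000, 0.0000, 0.0000, 0.0000]  mean=-1.5335  Neff=2.0404  idx=[1, 1, 1, 1, 1, 2, 2, 2, 2]
step 2: w=[0.0753, 0.0753, 0.0753, 0.0753, 0.0753, 0.1558, 0.1558, 0.1558, 0.1558]  mean=-1.4843  Neff=7.9675  idx=[1, 2, 4, 5, 6, 6, 7, 8, 8]

resampled_idx = [1, 2, 4, 5, 6, 6, 7, 8, 8]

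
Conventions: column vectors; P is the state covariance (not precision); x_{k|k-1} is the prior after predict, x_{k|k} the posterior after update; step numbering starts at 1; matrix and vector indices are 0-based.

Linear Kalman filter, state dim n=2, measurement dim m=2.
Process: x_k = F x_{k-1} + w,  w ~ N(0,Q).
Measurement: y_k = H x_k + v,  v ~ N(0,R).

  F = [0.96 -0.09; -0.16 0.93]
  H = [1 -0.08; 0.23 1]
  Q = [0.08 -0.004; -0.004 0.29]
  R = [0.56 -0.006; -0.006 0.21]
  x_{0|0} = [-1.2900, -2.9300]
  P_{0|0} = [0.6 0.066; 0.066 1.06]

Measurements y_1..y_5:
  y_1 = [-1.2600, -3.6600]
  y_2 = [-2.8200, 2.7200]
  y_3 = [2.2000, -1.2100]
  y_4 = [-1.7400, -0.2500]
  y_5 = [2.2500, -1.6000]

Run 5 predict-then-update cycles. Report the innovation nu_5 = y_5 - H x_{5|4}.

innov = [3.0176, -1.4682]

step 1: x^-=[-0.9747, -2.5185]  P^-=[0.6301 -0.1250; -0.1250 1.2025]  S=[1.2178 -0.0800; -0.0800 1.3883]  K=[0.5286 0.0448; -0.1266 0.8381]  nu=[-0.4868, -0.9173]  x^+=[-1.2731, -3.2257]  P^+=[0.2909 -0.0607; -0.0607 0.1907]
step 2: x^-=[-0.9319, -2.7962]  P^-=[0.3601 -0.1197; -0.1197 0.4805]  S=[0.9423 -0.0791; -0.0791 0.6545]  K=[0.3915 -0.0090; -0.1108 0.6787]  nu=[-2.1118, 5.7306]  x^+=[-1.8103, 1.3270]  P^+=[0.2150 -0.0537; -0.0537 0.1555]
step 3: x^-=[-1.8573, 1.5238]  P^-=[0.2887 -0.0988; -0.0988 0.4460]  S=[0.8674 -0.0722; -0.0722 0.6259]  K=[0.3409 -0.0124; -0.0996 0.6649]  nu=[4.1792, -2.3066]  x^+=[-0.4040, -0.4262]  P^+=[0.1872 -0.0477; -0.0477 0.1512]
step 4: x^-=[-0.3495, -0.3317]  P^-=[0.2620 -0.0887; -0.0887 0.4397]  S=[0.8390 -0.0680; -0.0680 0.6228]  K=[0.3198 -0.0107; -0.0939 0.6631]  nu=[-1.4171, 0.1621]  x^+=[-0.8044, -0.0912]  P^+=[0.1756 -0.0446; -0.0446 0.1501]
step 5: x^-=[-0.7641, 0.0439]  P^-=[0.2508 -0.0840; -0.0840 0.4375]  S=[0.8270 -0.0657; -0.0657 0.6222]  K=[0.3106 -0.0094; -0.0912 0.6626]  nu=[3.0176, -1.4682]  x^+=[0.1870, -1.2040]  P^+=[0.1705 -0.0431; -0.0431 0.1496]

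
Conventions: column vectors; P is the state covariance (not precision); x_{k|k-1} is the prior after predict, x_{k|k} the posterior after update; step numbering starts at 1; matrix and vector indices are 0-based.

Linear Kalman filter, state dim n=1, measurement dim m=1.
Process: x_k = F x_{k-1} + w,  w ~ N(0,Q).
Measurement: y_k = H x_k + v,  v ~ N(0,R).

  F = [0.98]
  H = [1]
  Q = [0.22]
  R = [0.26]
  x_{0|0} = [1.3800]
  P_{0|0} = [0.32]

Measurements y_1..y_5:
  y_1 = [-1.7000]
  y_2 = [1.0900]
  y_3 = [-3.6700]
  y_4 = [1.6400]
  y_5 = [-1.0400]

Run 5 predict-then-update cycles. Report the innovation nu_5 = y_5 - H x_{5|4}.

step 1: x^-=[1.3524]  P^-=[0.5273]  S=[0.7873]  K=[0.6698]  nu=[-3.0524]  x^+=[-0.6920]  P^+=[0.1741]
step 2: x^-=[-0.6782]  P^-=[0.3872]  S=[0.6472]  K=[0.5983]  nu=[1.7682]  x^+=[0.3797]  P^+=[0.1556]
step 3: x^-=[0.3721]  P^-=[0.3694]  S=[0.6294]  K=[0.5869]  nu=[-4.0421]  x^+=[-2.0002]  P^+=[0.1526]
step 4: x^-=[-1.9602]  P^-=[0.3666]  S=[0.6266]  K=[0.5850]  nu=[3.6002]  x^+=[0.1460]  P^+=[0.1521]
step 5: x^-=[0.1431]  P^-=[0.3661]  S=[0.6261]  K=[0.5847]  nu=[-1.1831]  x^+=[-0.5487]  P^+=[0.1520]

innov = [-1.1831]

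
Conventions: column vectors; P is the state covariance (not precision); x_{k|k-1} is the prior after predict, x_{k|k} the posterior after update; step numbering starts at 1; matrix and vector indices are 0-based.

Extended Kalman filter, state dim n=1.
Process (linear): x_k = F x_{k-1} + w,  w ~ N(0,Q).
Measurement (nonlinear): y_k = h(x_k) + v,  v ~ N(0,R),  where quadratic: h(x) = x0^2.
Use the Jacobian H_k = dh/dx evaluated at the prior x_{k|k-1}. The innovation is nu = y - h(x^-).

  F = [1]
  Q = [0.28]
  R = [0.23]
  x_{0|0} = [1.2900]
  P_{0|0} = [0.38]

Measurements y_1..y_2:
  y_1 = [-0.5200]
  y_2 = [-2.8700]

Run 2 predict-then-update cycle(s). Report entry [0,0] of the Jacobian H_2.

step 1: x^-=[1.2900]  P^-=[0.6600]  H_jac=[2.5800]  S=[4.6232]  K=[0.3683]  nu=[-2.1841]  x^+=[0.4856]  P^+=[0.0328]
step 2: x^-=[0.4856]  P^-=[0.3128]  H_jac=[0.9711]  S=[0.5250]  K=[0.5786]  nu=[-3.1058]  x^+=[-1.3115]  P^+=[0.1370]

H_jac[0,0] = 0.9711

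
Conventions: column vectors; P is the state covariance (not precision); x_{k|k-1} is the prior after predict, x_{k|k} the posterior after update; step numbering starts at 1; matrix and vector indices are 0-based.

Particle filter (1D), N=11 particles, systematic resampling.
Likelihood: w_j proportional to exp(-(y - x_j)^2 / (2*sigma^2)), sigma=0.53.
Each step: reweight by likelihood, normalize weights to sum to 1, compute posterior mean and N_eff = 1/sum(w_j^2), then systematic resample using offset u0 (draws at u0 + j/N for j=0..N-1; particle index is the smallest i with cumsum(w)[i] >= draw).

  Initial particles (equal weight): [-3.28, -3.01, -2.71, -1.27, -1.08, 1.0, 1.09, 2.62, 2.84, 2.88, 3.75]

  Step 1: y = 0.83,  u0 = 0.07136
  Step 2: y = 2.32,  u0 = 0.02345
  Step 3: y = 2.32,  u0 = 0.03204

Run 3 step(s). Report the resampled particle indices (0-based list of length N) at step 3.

resampled_idx = [0, 1, 3, 4, 5, 6, 6, 7, 8, 9, 10]

step 1: w=[0.0000, 0.0000, 0.0000, 0.0002, 0.0008, 0.5154, 0.4811, 0.0018, 0.0004, 0.0003, 0.0000]  mean=1.0454  Neff=2.0119  idx=[5, 5, 5, 5, 5, 6, 6, 6, 6, 6, 6]
step 2: w=[0.0713, 0.0713, 0.0713, 0.0713, 0.0713, 0.1073, 0.1073, 0.1073, 0.1073, 0.1073, 0.1073]  mean=1.0579  Neff=10.5890  idx=[0, 1, 2, 4, 5, 6, 6, 7, 8, 9, 10]
step 3: w=[0.0688, 0.0688, 0.0688, 0.0688, 0.1035, 0.1035, 0.1035, 0.1035, 0.1035, 0.1035, 0.1035]  mean=1.0652  Neff=10.6408  idx=[0, 1, 3, 4, 5, 6, 6, 7, 8, 9, 10]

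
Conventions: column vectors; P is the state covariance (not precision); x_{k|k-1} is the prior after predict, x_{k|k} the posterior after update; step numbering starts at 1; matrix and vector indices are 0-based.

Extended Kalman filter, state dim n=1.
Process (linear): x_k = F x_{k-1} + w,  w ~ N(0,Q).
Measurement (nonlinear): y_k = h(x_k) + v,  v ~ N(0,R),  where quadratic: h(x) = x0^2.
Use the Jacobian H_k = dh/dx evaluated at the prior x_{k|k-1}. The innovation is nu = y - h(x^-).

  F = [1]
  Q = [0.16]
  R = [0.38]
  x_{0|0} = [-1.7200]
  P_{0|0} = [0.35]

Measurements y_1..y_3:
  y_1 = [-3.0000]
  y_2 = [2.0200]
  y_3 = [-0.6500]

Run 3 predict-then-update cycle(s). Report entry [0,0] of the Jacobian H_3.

step 1: x^-=[-1.7200]  P^-=[0.5100]  H_jac=[-3.4400]  S=[6.4151]  K=[-0.2735]  nu=[-5.9584]  x^+=[-0.0905]  P^+=[0.0302]
step 2: x^-=[-0.0905]  P^-=[0.1902]  H_jac=[-0.1810]  S=[0.3862]  K=[-0.0891]  nu=[2.0118]  x^+=[-0.2699]  P^+=[0.1871]
step 3: x^-=[-0.2699]  P^-=[0.3471]  H_jac=[-0.5397]  S=[0.4811]  K=[-0.3894]  nu=[-0.7228]  x^+=[0.0116]  P^+=[0.2742]

H_jac[0,0] = -0.5397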